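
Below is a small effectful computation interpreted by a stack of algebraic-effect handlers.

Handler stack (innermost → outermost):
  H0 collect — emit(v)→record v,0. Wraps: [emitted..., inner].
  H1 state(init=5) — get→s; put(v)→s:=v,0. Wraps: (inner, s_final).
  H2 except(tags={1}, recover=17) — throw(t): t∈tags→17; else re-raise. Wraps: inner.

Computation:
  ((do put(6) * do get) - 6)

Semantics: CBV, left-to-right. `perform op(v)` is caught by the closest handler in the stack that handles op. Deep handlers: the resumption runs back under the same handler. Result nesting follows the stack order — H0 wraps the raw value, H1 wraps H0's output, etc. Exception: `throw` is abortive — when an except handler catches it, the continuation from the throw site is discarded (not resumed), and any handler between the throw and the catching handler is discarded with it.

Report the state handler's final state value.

Evaluation trace:
put(6) @ H1 ⇒ s:=6
get @ H1 ⇒ 6
H0 returns [-6]
H1 returns ([-6], 6)
H2 returns ([-6], 6)
= ([-6], 6)

Answer: 6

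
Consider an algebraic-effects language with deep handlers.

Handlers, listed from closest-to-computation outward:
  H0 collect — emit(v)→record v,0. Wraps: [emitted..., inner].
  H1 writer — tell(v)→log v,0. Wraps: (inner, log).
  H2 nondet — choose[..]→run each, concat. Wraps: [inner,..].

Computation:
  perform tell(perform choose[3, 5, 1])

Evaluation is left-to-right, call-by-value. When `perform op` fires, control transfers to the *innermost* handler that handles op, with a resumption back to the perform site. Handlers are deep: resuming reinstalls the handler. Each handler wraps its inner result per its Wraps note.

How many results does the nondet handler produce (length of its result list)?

Answer: 3

Evaluation trace:
choose[3, 5, 1] @ H2
  branch[0] choose=3:
    tell(3) @ H1 ⇒ log+=3
    H0 returns [0]
    H1 returns ([0], (3))
    H2 returns [([0], (3))]
  branch[1] choose=5:
    tell(5) @ H1 ⇒ log+=5
    H0 returns [0]
    H1 returns ([0], (5))
    H2 returns [([0], (5))]
  branch[2] choose=1:
    tell(1) @ H1 ⇒ log+=1
    H0 returns [0]
    H1 returns ([0], (1))
    H2 returns [([0], (1))]
= [([0], (3)), ([0], (5)), ([0], (1))]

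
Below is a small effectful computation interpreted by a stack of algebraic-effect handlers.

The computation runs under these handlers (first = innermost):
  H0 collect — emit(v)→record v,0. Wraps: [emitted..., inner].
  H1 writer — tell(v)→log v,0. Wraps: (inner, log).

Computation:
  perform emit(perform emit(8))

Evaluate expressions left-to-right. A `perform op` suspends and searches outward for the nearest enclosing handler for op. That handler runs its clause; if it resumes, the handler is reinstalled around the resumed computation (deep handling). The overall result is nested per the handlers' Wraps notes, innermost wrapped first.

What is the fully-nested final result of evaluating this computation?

Evaluation trace:
emit(8) @ H0 ⇒ out+=8
emit(0) @ H0 ⇒ out+=0
H0 returns [8, 0, 0]
H1 returns ([8, 0, 0], ())
= ([8, 0, 0], ())

Answer: ([8, 0, 0], ())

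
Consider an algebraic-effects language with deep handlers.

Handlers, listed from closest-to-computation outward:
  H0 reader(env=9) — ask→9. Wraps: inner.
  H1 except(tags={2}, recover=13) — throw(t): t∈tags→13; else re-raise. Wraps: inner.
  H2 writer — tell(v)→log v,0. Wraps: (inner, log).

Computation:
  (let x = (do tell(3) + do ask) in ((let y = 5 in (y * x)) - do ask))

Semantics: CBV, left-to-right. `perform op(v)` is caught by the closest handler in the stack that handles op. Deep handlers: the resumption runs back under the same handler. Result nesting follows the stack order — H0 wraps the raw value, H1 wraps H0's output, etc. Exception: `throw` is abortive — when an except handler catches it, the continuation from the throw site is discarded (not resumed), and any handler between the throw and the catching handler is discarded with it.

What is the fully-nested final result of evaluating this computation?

Working:
tell(3) @ H2 ⇒ log+=3
ask @ H0 ⇒ 9
ask @ H0 ⇒ 9
H0 returns 36
H1 returns 36
H2 returns (36, (3))
= (36, (3))

Answer: (36, (3))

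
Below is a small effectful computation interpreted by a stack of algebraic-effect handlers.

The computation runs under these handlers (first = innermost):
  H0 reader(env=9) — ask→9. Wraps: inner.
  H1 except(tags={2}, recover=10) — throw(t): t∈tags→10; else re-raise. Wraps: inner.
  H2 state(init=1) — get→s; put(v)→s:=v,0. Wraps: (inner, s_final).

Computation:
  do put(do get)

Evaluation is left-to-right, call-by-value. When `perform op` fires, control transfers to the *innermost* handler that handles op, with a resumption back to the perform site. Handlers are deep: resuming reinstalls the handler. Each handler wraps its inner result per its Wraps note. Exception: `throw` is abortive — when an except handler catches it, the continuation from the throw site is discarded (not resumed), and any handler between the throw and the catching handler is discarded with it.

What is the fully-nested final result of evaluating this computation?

Answer: (0, 1)

Step-by-step:
get @ H2 ⇒ 1
put(1) @ H2 ⇒ s:=1
H0 returns 0
H1 returns 0
H2 returns (0, 1)
= (0, 1)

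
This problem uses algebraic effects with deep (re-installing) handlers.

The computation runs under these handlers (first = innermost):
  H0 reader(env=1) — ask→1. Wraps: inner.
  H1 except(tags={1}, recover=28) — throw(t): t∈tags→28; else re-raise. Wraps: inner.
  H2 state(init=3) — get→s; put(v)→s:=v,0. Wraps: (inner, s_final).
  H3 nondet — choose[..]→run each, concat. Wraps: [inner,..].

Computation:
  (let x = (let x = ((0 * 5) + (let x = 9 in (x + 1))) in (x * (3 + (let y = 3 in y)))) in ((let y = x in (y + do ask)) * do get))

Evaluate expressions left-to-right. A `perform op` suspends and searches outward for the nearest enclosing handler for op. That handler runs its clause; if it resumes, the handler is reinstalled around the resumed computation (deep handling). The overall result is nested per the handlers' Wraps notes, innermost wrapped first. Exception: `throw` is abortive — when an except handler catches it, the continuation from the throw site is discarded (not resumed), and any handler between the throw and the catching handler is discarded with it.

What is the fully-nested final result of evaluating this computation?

Working:
ask @ H0 ⇒ 1
get @ H2 ⇒ 3
H0 returns 183
H1 returns 183
H2 returns (183, 3)
H3 returns [(183, 3)]
= [(183, 3)]

Answer: [(183, 3)]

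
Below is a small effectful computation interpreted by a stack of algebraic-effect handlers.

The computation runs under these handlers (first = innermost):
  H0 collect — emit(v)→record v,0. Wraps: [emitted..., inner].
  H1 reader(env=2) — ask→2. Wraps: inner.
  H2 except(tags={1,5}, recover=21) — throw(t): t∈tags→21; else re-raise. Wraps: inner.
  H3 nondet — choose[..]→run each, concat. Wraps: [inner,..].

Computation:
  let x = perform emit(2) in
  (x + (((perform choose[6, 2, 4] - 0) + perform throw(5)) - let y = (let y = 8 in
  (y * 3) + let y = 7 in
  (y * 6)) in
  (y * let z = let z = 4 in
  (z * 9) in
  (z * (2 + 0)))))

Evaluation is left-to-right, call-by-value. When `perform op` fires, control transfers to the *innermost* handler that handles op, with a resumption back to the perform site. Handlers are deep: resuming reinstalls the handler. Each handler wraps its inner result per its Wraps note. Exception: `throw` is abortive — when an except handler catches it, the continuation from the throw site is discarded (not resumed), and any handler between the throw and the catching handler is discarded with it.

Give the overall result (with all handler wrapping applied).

Answer: [21, 21, 21]

Working:
emit(2) @ H0 ⇒ out+=2
choose[6, 2, 4] @ H3
  branch[0] choose=6:
    throw(5) @ H2 caught ⇒ 21
    H3 returns [21]
  branch[1] choose=2:
    throw(5) @ H2 caught ⇒ 21
    H3 returns [21]
  branch[2] choose=4:
    throw(5) @ H2 caught ⇒ 21
    H3 returns [21]
= [21, 21, 21]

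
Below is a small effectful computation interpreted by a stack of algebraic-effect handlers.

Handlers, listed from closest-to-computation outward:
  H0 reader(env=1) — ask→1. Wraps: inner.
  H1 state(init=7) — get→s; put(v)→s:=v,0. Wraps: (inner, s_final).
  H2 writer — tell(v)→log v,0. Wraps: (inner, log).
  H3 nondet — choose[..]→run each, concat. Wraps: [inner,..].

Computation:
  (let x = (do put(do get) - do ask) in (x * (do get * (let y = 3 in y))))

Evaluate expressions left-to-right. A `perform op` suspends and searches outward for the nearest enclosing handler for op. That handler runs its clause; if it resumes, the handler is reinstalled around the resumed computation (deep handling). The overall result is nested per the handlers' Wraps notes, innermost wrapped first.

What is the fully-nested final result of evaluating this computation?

Working:
get @ H1 ⇒ 7
put(7) @ H1 ⇒ s:=7
ask @ H0 ⇒ 1
get @ H1 ⇒ 7
H0 returns -21
H1 returns (-21, 7)
H2 returns ((-21, 7), ())
H3 returns [((-21, 7), ())]
= [((-21, 7), ())]

Answer: [((-21, 7), ())]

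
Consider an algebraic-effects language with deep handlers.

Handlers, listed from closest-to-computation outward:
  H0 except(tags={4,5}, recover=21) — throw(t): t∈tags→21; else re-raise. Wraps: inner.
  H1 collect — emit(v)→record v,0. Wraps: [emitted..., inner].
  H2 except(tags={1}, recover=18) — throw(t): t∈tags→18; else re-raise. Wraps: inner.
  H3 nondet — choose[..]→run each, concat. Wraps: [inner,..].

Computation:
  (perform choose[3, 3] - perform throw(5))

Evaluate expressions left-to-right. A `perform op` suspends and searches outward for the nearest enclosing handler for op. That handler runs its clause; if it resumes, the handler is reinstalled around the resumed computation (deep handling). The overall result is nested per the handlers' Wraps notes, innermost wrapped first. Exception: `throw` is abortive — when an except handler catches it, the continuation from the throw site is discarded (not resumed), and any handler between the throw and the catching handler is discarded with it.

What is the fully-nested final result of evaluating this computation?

Evaluation trace:
choose[3, 3] @ H3
  branch[0] choose=3:
    throw(5) @ H0 caught ⇒ 21
    H1 returns [21]
    H2 returns [21]
    H3 returns [[21]]
  branch[1] choose=3:
    throw(5) @ H0 caught ⇒ 21
    H1 returns [21]
    H2 returns [21]
    H3 returns [[21]]
= [[21], [21]]

Answer: [[21], [21]]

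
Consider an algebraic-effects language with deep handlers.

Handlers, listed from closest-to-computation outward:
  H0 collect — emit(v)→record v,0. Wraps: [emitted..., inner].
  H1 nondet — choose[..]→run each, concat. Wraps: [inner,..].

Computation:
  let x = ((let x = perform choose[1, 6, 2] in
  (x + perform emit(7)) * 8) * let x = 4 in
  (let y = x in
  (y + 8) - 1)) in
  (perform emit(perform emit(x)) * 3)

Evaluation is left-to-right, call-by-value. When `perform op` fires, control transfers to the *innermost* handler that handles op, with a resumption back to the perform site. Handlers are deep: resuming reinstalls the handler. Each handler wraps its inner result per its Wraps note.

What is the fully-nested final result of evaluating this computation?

Evaluation trace:
choose[1, 6, 2] @ H1
  branch[0] choose=1:
    emit(7) @ H0 ⇒ out+=7
    emit(88) @ H0 ⇒ out+=88
    emit(0) @ H0 ⇒ out+=0
    H0 returns [7, 88, 0, 0]
    H1 returns [[7, 88, 0, 0]]
  branch[1] choose=6:
    emit(7) @ H0 ⇒ out+=7
    emit(528) @ H0 ⇒ out+=528
    emit(0) @ H0 ⇒ out+=0
    H0 returns [7, 528, 0, 0]
    H1 returns [[7, 528, 0, 0]]
  branch[2] choose=2:
    emit(7) @ H0 ⇒ out+=7
    emit(176) @ H0 ⇒ out+=176
    emit(0) @ H0 ⇒ out+=0
    H0 returns [7, 176, 0, 0]
    H1 returns [[7, 176, 0, 0]]
= [[7, 88, 0, 0], [7, 528, 0, 0], [7, 176, 0, 0]]

Answer: [[7, 88, 0, 0], [7, 528, 0, 0], [7, 176, 0, 0]]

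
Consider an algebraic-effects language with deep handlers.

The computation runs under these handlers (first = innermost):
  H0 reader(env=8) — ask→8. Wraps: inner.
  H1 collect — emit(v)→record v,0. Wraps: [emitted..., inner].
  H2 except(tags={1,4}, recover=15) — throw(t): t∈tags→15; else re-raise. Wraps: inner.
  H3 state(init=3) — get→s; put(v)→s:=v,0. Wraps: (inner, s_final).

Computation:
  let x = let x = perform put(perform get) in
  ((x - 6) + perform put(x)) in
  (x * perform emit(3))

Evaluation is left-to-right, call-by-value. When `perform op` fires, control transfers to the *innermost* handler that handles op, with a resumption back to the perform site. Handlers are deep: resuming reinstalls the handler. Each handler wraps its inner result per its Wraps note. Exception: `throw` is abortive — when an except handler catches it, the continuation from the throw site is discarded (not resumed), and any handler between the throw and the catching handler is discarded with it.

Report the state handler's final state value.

Working:
get @ H3 ⇒ 3
put(3) @ H3 ⇒ s:=3
put(0) @ H3 ⇒ s:=0
emit(3) @ H1 ⇒ out+=3
H0 returns 0
H1 returns [3, 0]
H2 returns [3, 0]
H3 returns ([3, 0], 0)
= ([3, 0], 0)

Answer: 0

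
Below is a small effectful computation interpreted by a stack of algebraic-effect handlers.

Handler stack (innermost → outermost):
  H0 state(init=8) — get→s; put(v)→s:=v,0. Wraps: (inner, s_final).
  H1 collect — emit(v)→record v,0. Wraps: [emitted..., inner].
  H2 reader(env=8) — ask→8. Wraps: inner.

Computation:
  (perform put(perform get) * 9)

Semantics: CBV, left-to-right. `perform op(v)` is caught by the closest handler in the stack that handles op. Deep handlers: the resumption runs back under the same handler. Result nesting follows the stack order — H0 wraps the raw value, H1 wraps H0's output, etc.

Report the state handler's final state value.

Step-by-step:
get @ H0 ⇒ 8
put(8) @ H0 ⇒ s:=8
H0 returns (0, 8)
H1 returns [(0, 8)]
H2 returns [(0, 8)]
= [(0, 8)]

Answer: 8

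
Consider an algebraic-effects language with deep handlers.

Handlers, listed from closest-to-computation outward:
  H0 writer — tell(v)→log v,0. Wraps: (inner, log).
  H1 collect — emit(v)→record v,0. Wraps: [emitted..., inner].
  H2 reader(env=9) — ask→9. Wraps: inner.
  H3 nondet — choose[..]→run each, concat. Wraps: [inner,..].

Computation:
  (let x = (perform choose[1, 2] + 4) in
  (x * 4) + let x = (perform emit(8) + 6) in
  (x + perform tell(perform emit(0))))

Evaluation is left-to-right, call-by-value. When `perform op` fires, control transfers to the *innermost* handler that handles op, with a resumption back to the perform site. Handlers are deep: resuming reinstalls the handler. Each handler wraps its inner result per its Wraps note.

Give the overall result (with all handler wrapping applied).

Answer: [[8, 0, (26, (0))], [8, 0, (30, (0))]]

Step-by-step:
choose[1, 2] @ H3
  branch[0] choose=1:
    emit(8) @ H1 ⇒ out+=8
    emit(0) @ H1 ⇒ out+=0
    tell(0) @ H0 ⇒ log+=0
    H0 returns (26, (0))
    H1 returns [8, 0, (26, (0))]
    H2 returns [8, 0, (26, (0))]
    H3 returns [[8, 0, (26, (0))]]
  branch[1] choose=2:
    emit(8) @ H1 ⇒ out+=8
    emit(0) @ H1 ⇒ out+=0
    tell(0) @ H0 ⇒ log+=0
    H0 returns (30, (0))
    H1 returns [8, 0, (30, (0))]
    H2 returns [8, 0, (30, (0))]
    H3 returns [[8, 0, (30, (0))]]
= [[8, 0, (26, (0))], [8, 0, (30, (0))]]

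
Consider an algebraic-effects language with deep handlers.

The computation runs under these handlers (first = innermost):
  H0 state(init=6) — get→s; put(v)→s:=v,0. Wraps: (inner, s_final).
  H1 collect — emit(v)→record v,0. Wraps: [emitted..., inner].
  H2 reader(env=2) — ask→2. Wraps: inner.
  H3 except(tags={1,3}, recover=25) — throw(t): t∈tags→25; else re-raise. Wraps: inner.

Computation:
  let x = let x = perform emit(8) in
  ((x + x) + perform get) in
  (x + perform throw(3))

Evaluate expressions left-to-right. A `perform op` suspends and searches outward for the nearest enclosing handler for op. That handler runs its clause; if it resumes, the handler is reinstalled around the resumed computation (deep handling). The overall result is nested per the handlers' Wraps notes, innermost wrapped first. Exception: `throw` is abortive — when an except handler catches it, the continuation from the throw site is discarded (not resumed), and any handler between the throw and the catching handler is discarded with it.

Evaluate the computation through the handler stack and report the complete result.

Evaluation trace:
emit(8) @ H1 ⇒ out+=8
get @ H0 ⇒ 6
throw(3) @ H3 caught ⇒ 25
= 25

Answer: 25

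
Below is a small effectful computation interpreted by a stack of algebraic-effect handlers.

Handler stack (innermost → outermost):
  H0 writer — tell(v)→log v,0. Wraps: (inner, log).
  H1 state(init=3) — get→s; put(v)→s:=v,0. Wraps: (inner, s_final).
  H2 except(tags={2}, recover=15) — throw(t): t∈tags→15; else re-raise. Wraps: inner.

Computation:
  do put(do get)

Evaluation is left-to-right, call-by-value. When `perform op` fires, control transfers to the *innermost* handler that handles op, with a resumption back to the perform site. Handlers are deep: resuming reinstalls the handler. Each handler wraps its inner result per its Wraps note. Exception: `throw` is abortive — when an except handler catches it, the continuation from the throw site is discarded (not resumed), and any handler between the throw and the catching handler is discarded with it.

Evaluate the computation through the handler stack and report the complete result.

Answer: ((0, ()), 3)

Evaluation trace:
get @ H1 ⇒ 3
put(3) @ H1 ⇒ s:=3
H0 returns (0, ())
H1 returns ((0, ()), 3)
H2 returns ((0, ()), 3)
= ((0, ()), 3)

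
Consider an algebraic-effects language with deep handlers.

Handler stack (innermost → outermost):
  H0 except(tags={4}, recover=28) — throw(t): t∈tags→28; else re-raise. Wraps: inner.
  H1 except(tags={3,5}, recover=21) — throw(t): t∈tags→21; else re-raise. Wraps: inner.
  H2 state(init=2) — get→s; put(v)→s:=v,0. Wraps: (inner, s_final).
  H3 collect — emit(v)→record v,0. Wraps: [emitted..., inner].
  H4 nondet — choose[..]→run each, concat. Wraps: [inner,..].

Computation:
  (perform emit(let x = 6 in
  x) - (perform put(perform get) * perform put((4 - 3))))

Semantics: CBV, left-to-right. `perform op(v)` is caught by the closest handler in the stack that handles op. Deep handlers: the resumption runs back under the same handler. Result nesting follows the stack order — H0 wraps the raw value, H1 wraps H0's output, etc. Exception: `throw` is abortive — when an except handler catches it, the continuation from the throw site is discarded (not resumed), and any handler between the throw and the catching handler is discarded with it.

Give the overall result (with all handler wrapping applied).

Answer: [[6, (0, 1)]]

Evaluation trace:
emit(6) @ H3 ⇒ out+=6
get @ H2 ⇒ 2
put(2) @ H2 ⇒ s:=2
put(1) @ H2 ⇒ s:=1
H0 returns 0
H1 returns 0
H2 returns (0, 1)
H3 returns [6, (0, 1)]
H4 returns [[6, (0, 1)]]
= [[6, (0, 1)]]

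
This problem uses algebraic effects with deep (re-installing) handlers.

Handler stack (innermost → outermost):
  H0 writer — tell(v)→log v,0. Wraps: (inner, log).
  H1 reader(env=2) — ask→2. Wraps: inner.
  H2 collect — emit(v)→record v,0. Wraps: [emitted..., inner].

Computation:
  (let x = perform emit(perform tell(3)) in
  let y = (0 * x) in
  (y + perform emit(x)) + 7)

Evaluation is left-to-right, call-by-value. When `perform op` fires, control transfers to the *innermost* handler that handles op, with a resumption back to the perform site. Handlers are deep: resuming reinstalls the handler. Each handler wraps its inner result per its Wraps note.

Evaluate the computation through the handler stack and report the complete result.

Answer: [0, 0, (7, (3))]

Evaluation trace:
tell(3) @ H0 ⇒ log+=3
emit(0) @ H2 ⇒ out+=0
emit(0) @ H2 ⇒ out+=0
H0 returns (7, (3))
H1 returns (7, (3))
H2 returns [0, 0, (7, (3))]
= [0, 0, (7, (3))]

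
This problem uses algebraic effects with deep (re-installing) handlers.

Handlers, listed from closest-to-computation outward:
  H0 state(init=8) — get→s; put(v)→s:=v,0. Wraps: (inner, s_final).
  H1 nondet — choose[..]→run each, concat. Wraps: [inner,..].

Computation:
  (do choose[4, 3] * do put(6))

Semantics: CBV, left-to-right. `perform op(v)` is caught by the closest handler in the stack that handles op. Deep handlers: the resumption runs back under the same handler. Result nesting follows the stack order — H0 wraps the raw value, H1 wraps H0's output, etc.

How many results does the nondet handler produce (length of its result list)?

Step-by-step:
choose[4, 3] @ H1
  branch[0] choose=4:
    put(6) @ H0 ⇒ s:=6
    H0 returns (0, 6)
    H1 returns [(0, 6)]
  branch[1] choose=3:
    put(6) @ H0 ⇒ s:=6
    H0 returns (0, 6)
    H1 returns [(0, 6)]
= [(0, 6), (0, 6)]

Answer: 2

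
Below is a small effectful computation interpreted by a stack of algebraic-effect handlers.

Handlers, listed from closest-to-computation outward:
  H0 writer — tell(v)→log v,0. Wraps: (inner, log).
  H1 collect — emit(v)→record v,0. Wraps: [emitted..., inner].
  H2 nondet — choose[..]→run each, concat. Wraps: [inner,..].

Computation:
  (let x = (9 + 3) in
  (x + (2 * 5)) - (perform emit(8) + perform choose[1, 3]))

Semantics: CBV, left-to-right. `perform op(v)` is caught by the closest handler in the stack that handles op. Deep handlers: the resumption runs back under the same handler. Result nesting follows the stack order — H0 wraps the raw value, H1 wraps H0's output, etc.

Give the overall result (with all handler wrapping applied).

Evaluation trace:
emit(8) @ H1 ⇒ out+=8
choose[1, 3] @ H2
  branch[0] choose=1:
    H0 returns (21, ())
    H1 returns [8, (21, ())]
    H2 returns [[8, (21, ())]]
  branch[1] choose=3:
    H0 returns (19, ())
    H1 returns [8, (19, ())]
    H2 returns [[8, (19, ())]]
= [[8, (21, ())], [8, (19, ())]]

Answer: [[8, (21, ())], [8, (19, ())]]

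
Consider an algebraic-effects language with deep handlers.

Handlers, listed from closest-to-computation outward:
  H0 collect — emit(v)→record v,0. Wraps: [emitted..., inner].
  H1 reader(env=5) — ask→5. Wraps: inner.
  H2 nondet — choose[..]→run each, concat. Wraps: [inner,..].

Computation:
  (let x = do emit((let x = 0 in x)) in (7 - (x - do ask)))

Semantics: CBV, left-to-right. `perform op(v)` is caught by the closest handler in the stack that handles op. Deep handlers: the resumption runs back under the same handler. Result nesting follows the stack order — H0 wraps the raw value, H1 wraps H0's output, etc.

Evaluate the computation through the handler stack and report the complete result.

Step-by-step:
emit(0) @ H0 ⇒ out+=0
ask @ H1 ⇒ 5
H0 returns [0, 12]
H1 returns [0, 12]
H2 returns [[0, 12]]
= [[0, 12]]

Answer: [[0, 12]]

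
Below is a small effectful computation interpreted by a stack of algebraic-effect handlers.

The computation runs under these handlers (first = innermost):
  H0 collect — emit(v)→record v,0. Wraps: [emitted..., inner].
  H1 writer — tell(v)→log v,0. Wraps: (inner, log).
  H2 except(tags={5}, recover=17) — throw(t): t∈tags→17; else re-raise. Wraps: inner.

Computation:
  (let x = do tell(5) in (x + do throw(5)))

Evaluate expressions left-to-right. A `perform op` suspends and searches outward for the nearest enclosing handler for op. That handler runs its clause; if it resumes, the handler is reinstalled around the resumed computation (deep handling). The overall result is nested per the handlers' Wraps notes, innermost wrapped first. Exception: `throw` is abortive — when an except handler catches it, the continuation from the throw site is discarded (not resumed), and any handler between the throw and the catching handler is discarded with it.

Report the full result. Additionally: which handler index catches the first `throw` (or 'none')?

Answer: 17 ; first throw caught by: H2

Step-by-step:
tell(5) @ H1 ⇒ log+=5
throw(5) @ H2 caught ⇒ 17
= 17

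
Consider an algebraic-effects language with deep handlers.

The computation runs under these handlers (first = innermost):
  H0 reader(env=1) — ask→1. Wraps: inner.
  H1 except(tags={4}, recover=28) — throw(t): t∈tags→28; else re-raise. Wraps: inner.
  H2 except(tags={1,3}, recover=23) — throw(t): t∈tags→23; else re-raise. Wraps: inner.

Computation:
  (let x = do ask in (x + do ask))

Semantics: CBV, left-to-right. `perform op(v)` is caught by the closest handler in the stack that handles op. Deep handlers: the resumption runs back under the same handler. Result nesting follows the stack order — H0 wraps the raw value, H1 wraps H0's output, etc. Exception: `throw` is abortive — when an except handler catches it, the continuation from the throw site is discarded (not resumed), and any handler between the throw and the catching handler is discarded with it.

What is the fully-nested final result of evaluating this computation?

Working:
ask @ H0 ⇒ 1
ask @ H0 ⇒ 1
H0 returns 2
H1 returns 2
H2 returns 2
= 2

Answer: 2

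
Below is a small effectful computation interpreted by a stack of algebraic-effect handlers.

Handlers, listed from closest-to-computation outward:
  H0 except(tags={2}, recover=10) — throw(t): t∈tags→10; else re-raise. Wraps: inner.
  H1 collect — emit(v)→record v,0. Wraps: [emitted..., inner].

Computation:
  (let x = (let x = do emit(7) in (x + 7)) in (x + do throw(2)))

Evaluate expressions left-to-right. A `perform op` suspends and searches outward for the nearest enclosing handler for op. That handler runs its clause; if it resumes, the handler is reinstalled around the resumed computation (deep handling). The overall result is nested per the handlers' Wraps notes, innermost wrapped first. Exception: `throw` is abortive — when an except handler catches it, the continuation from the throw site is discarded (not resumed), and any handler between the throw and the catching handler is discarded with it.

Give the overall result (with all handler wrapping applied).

Answer: [7, 10]

Evaluation trace:
emit(7) @ H1 ⇒ out+=7
throw(2) @ H0 caught ⇒ 10
H1 returns [7, 10]
= [7, 10]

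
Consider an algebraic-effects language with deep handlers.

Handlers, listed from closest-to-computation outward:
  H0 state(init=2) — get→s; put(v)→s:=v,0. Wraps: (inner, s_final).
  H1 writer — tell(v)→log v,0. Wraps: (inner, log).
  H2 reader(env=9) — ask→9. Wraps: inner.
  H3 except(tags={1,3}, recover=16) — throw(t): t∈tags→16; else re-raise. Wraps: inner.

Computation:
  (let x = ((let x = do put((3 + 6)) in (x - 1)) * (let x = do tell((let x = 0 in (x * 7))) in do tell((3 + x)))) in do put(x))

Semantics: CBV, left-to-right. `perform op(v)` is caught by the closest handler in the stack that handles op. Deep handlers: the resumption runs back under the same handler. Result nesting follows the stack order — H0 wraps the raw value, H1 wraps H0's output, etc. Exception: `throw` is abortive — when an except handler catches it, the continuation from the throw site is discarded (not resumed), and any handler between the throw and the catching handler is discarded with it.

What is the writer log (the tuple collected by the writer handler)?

Answer: (0, 3)

Working:
put(9) @ H0 ⇒ s:=9
tell(0) @ H1 ⇒ log+=0
tell(3) @ H1 ⇒ log+=3
put(0) @ H0 ⇒ s:=0
H0 returns (0, 0)
H1 returns ((0, 0), (0, 3))
H2 returns ((0, 0), (0, 3))
H3 returns ((0, 0), (0, 3))
= ((0, 0), (0, 3))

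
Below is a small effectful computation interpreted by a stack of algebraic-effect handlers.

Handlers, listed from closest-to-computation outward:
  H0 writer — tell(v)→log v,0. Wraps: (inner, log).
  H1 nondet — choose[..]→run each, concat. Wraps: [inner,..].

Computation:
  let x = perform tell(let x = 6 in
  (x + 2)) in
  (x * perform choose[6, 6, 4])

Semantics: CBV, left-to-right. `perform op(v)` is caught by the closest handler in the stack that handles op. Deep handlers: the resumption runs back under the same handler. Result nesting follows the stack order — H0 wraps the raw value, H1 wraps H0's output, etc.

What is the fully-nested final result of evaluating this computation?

Step-by-step:
tell(8) @ H0 ⇒ log+=8
choose[6, 6, 4] @ H1
  branch[0] choose=6:
    H0 returns (0, (8))
    H1 returns [(0, (8))]
  branch[1] choose=6:
    H0 returns (0, (8))
    H1 returns [(0, (8))]
  branch[2] choose=4:
    H0 returns (0, (8))
    H1 returns [(0, (8))]
= [(0, (8)), (0, (8)), (0, (8))]

Answer: [(0, (8)), (0, (8)), (0, (8))]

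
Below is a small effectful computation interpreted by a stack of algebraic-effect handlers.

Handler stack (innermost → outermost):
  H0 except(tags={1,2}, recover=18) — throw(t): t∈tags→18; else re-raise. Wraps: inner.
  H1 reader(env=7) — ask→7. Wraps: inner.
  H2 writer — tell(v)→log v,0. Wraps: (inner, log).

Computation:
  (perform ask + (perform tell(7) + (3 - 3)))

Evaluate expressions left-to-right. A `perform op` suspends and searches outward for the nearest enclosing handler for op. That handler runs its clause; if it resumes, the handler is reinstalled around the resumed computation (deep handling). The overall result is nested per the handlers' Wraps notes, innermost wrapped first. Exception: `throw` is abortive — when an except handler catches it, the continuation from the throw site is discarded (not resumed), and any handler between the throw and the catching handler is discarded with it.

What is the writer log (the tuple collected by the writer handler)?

Working:
ask @ H1 ⇒ 7
tell(7) @ H2 ⇒ log+=7
H0 returns 7
H1 returns 7
H2 returns (7, (7))
= (7, (7))

Answer: (7)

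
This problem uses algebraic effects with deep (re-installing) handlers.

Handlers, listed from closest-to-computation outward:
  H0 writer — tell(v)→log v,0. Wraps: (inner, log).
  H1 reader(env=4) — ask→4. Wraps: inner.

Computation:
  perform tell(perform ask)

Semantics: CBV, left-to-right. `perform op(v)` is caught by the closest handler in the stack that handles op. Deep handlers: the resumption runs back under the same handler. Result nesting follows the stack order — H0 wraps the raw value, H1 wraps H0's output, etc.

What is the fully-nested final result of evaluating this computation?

Step-by-step:
ask @ H1 ⇒ 4
tell(4) @ H0 ⇒ log+=4
H0 returns (0, (4))
H1 returns (0, (4))
= (0, (4))

Answer: (0, (4))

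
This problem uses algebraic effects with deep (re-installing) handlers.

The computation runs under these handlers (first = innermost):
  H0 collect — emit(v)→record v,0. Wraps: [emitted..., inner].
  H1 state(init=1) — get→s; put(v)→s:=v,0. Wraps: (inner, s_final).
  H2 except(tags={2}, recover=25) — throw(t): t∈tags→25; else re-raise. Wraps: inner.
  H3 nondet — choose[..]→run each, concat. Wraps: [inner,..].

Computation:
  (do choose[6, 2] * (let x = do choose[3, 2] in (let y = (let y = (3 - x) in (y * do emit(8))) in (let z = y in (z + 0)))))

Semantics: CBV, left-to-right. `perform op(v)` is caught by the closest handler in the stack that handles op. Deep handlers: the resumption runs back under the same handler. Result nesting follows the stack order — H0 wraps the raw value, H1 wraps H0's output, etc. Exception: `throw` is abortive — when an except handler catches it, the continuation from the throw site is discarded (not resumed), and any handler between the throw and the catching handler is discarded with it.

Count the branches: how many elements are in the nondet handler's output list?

Evaluation trace:
choose[6, 2] @ H3
  branch[0] choose=6:
    choose[3, 2] @ H3
      branch[0] choose=3:
        emit(8) @ H0 ⇒ out+=8
        H0 returns [8, 0]
        H1 returns ([8, 0], 1)
        H2 returns ([8, 0], 1)
        H3 returns [([8, 0], 1)]
      branch[1] choose=2:
        emit(8) @ H0 ⇒ out+=8
        H0 returns [8, 0]
        H1 returns ([8, 0], 1)
        H2 returns ([8, 0], 1)
        H3 returns [([8, 0], 1)]
  branch[1] choose=2:
    choose[3, 2] @ H3
      branch[0] choose=3:
        emit(8) @ H0 ⇒ out+=8
        H0 returns [8, 0]
        H1 returns ([8, 0], 1)
        H2 returns ([8, 0], 1)
        H3 returns [([8, 0], 1)]
      branch[1] choose=2:
        emit(8) @ H0 ⇒ out+=8
        H0 returns [8, 0]
        H1 returns ([8, 0], 1)
        H2 returns ([8, 0], 1)
        H3 returns [([8, 0], 1)]
= [([8, 0], 1), ([8, 0], 1), ([8, 0], 1), ([8, 0], 1)]

Answer: 4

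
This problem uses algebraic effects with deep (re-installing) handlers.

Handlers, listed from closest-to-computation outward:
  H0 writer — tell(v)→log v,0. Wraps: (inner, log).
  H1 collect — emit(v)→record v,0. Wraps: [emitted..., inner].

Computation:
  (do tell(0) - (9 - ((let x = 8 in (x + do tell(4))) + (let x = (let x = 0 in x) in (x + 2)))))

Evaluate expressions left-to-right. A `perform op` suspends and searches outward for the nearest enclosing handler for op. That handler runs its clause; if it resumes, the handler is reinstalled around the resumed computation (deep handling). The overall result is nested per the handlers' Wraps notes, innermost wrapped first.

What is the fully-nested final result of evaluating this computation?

Answer: [(1, (0, 4))]

Evaluation trace:
tell(0) @ H0 ⇒ log+=0
tell(4) @ H0 ⇒ log+=4
H0 returns (1, (0, 4))
H1 returns [(1, (0, 4))]
= [(1, (0, 4))]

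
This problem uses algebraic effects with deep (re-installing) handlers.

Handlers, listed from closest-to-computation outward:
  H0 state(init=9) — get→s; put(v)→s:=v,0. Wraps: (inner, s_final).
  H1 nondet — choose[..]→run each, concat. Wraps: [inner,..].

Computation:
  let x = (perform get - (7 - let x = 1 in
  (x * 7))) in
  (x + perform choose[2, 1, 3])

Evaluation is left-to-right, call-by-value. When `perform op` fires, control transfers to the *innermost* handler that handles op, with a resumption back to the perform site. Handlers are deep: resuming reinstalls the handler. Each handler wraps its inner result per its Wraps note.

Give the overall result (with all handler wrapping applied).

Answer: [(11, 9), (10, 9), (12, 9)]

Step-by-step:
get @ H0 ⇒ 9
choose[2, 1, 3] @ H1
  branch[0] choose=2:
    H0 returns (11, 9)
    H1 returns [(11, 9)]
  branch[1] choose=1:
    H0 returns (10, 9)
    H1 returns [(10, 9)]
  branch[2] choose=3:
    H0 returns (12, 9)
    H1 returns [(12, 9)]
= [(11, 9), (10, 9), (12, 9)]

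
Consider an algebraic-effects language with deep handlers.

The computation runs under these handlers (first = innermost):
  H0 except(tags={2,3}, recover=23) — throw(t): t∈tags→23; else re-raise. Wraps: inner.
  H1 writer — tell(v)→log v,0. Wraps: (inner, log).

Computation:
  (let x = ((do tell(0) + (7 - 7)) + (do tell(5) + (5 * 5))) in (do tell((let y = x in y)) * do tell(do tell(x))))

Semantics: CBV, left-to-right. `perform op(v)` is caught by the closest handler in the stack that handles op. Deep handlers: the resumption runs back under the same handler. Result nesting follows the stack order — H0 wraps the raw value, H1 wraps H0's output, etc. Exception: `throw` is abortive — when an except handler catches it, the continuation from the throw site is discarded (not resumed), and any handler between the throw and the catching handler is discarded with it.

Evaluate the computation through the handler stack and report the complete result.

Answer: (0, (0, 5, 25, 25, 0))

Evaluation trace:
tell(0) @ H1 ⇒ log+=0
tell(5) @ H1 ⇒ log+=5
tell(25) @ H1 ⇒ log+=25
tell(25) @ H1 ⇒ log+=25
tell(0) @ H1 ⇒ log+=0
H0 returns 0
H1 returns (0, (0, 5, 25, 25, 0))
= (0, (0, 5, 25, 25, 0))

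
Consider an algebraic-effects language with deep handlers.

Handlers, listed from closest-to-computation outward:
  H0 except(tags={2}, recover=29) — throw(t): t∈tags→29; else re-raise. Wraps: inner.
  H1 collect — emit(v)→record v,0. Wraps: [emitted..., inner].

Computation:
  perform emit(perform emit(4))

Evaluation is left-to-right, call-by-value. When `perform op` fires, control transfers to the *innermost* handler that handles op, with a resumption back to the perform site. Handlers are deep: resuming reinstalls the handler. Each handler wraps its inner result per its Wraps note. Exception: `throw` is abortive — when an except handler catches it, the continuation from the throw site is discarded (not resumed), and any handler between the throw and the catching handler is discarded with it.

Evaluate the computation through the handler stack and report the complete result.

Answer: [4, 0, 0]

Working:
emit(4) @ H1 ⇒ out+=4
emit(0) @ H1 ⇒ out+=0
H0 returns 0
H1 returns [4, 0, 0]
= [4, 0, 0]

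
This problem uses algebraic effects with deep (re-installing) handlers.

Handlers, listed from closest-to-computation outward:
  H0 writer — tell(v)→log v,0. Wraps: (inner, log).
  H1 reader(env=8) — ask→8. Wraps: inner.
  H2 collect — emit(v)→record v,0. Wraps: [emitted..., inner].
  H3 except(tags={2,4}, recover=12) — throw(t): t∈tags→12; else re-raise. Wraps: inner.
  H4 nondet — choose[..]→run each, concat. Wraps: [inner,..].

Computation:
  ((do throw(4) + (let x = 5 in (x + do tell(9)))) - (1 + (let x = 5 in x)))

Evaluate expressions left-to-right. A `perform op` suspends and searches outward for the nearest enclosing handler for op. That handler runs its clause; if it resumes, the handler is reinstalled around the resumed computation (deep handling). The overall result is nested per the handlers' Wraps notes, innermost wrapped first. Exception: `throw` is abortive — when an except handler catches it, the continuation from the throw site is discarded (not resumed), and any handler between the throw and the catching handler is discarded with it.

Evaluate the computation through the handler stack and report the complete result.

Answer: [12]

Step-by-step:
throw(4) @ H3 caught ⇒ 12
H4 returns [12]
= [12]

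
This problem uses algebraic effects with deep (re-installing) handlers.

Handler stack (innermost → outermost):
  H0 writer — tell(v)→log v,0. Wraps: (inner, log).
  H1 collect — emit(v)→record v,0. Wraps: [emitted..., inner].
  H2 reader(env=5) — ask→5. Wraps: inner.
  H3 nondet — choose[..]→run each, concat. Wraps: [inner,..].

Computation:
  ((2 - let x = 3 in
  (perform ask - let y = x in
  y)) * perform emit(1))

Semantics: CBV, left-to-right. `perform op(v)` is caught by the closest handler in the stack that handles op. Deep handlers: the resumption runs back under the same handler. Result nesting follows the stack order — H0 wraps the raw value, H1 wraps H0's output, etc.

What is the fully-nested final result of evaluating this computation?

Answer: [[1, (0, ())]]

Step-by-step:
ask @ H2 ⇒ 5
emit(1) @ H1 ⇒ out+=1
H0 returns (0, ())
H1 returns [1, (0, ())]
H2 returns [1, (0, ())]
H3 returns [[1, (0, ())]]
= [[1, (0, ())]]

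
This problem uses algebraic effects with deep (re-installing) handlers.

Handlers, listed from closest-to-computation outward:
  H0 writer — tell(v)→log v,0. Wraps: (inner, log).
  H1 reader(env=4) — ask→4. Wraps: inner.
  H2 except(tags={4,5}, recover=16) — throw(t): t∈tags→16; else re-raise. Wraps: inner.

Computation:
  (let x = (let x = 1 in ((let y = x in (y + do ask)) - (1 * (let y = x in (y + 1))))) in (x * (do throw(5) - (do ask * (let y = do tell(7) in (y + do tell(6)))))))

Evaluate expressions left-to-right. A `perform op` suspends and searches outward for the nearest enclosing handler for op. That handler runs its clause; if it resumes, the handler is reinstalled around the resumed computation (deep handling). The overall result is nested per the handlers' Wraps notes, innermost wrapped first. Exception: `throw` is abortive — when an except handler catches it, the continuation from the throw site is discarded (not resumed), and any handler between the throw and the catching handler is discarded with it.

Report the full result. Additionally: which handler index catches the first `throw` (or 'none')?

Evaluation trace:
ask @ H1 ⇒ 4
throw(5) @ H2 caught ⇒ 16
= 16

Answer: 16 ; first throw caught by: H2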